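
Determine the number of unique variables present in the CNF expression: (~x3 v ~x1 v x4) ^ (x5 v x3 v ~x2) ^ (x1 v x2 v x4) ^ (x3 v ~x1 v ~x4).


Identify each distinct variable in the formula.
Variables found: x1, x2, x3, x4, x5.
Total distinct variables = 5.

5


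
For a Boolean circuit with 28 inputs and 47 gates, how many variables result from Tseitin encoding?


The Tseitin transformation introduces one auxiliary variable per gate.
Total variables = inputs + gates = 28 + 47 = 75.

75


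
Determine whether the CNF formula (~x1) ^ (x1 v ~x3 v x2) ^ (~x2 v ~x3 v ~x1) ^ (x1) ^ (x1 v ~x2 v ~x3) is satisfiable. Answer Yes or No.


Check all 8 possible truth assignments.
Number of satisfying assignments found: 0.
The formula is unsatisfiable.

No


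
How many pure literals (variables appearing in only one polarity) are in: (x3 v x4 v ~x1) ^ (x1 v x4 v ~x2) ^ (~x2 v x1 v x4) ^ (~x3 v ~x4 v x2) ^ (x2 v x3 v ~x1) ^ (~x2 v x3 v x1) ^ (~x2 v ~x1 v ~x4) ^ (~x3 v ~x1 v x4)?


A pure literal appears in only one polarity across all clauses.
No pure literals found.
Count = 0.

0


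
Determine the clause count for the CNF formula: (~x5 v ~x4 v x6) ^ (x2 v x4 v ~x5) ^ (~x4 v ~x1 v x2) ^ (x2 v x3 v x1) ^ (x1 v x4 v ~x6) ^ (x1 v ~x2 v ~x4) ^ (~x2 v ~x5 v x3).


Each group enclosed in parentheses joined by ^ is one clause.
Counting the conjuncts: 7 clauses.

7


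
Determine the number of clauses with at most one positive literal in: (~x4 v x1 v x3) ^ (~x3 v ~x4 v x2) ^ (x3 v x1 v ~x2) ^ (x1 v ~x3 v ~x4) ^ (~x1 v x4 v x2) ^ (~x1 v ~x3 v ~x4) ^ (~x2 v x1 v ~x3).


A Horn clause has at most one positive literal.
Clause 1: 2 positive lit(s) -> not Horn
Clause 2: 1 positive lit(s) -> Horn
Clause 3: 2 positive lit(s) -> not Horn
Clause 4: 1 positive lit(s) -> Horn
Clause 5: 2 positive lit(s) -> not Horn
Clause 6: 0 positive lit(s) -> Horn
Clause 7: 1 positive lit(s) -> Horn
Total Horn clauses = 4.

4


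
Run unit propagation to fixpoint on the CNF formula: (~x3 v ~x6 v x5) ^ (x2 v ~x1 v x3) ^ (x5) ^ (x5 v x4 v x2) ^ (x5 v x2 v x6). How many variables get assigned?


Unit propagation repeatedly assigns the literal in any unit clause, then simplifies.
Assignments in order: x5 = T.
No further unit clauses remain.
Total variables assigned = 1.

1


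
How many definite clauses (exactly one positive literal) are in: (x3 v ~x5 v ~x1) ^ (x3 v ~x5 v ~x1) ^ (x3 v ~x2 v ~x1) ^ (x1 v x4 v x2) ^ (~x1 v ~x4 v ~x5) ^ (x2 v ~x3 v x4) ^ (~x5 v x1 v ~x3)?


A definite clause has exactly one positive literal.
Clause 1: 1 positive -> definite
Clause 2: 1 positive -> definite
Clause 3: 1 positive -> definite
Clause 4: 3 positive -> not definite
Clause 5: 0 positive -> not definite
Clause 6: 2 positive -> not definite
Clause 7: 1 positive -> definite
Definite clause count = 4.

4


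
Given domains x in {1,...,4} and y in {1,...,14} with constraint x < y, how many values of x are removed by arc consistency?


For the constraint x < y, x needs a supporting value in y's domain.
x can be at most 13 (one less than y's maximum).
Valid x values from domain: 4 out of 4.
Pruned = 4 - 4 = 0.

0


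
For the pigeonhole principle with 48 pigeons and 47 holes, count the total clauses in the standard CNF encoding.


The PHP encoding has two parts:
1) At-least-one-hole clauses: 48 (one per pigeon, each with 47 literals).
2) At-most-one-pigeon-per-hole clauses: 47 holes * C(48,2) = 47 * 1128 = 53016.
Total clauses = 48 + 53016 = 53064.

53064


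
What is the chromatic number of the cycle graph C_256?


A cycle on an even number of vertices is bipartite: alternate two colors around the cycle.
Since 256 is even, two colors suffice, and at least two are needed because the graph has edges.
Chromatic number = 2.

2


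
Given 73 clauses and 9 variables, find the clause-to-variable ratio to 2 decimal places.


Clause-to-variable ratio = clauses / variables.
73 / 9 = 8.11.

8.11


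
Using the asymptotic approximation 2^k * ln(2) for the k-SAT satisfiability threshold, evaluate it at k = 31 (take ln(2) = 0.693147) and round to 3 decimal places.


Using the asymptotic formula: threshold ~ 2^k * ln(2).
2^31 = 2147483648.
2147483648 * 0.693147 = 1488521848.16.

1488521848.16


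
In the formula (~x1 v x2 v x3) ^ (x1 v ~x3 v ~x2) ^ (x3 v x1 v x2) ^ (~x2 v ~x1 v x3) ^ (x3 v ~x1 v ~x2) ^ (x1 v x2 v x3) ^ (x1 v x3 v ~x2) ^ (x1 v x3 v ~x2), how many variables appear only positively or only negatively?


A pure literal appears in only one polarity across all clauses.
No pure literals found.
Count = 0.

0


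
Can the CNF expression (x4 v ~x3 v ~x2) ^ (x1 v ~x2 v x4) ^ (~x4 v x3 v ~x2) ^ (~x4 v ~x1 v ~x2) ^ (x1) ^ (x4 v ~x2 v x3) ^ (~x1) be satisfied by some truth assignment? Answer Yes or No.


Check all 16 possible truth assignments.
Number of satisfying assignments found: 0.
The formula is unsatisfiable.

No


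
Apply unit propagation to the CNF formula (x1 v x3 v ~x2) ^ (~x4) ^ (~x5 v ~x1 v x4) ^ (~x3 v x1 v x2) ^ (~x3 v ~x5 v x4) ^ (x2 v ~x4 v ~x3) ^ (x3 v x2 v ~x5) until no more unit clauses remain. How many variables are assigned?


Unit propagation repeatedly assigns the literal in any unit clause, then simplifies.
Assignments in order: x4 = F.
No further unit clauses remain.
Total variables assigned = 1.

1


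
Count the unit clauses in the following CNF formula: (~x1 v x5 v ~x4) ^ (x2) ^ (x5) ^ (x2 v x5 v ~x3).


A unit clause contains exactly one literal.
Unit clauses found: (x2), (x5).
Count = 2.

2


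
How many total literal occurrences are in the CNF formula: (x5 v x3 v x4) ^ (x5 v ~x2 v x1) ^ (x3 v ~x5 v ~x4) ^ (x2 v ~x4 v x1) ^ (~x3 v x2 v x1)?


Clause lengths: 3, 3, 3, 3, 3.
Sum = 3 + 3 + 3 + 3 + 3 = 15.

15


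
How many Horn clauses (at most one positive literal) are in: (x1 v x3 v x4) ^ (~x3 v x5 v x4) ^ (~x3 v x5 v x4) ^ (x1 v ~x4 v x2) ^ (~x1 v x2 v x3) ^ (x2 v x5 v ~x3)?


A Horn clause has at most one positive literal.
Clause 1: 3 positive lit(s) -> not Horn
Clause 2: 2 positive lit(s) -> not Horn
Clause 3: 2 positive lit(s) -> not Horn
Clause 4: 2 positive lit(s) -> not Horn
Clause 5: 2 positive lit(s) -> not Horn
Clause 6: 2 positive lit(s) -> not Horn
Total Horn clauses = 0.

0


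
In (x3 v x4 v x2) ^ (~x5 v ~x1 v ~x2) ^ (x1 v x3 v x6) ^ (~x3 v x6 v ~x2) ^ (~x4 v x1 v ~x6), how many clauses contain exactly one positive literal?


A definite clause has exactly one positive literal.
Clause 1: 3 positive -> not definite
Clause 2: 0 positive -> not definite
Clause 3: 3 positive -> not definite
Clause 4: 1 positive -> definite
Clause 5: 1 positive -> definite
Definite clause count = 2.

2


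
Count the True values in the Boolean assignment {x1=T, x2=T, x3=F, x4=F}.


The weight is the number of variables assigned True.
True variables: x1, x2.
Weight = 2.

2


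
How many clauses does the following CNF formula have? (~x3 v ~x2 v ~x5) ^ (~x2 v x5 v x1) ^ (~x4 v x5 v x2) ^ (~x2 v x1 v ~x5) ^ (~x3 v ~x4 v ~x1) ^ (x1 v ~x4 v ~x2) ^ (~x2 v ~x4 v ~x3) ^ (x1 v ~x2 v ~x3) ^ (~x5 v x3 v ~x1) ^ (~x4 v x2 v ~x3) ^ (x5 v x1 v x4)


Each group enclosed in parentheses joined by ^ is one clause.
Counting the conjuncts: 11 clauses.

11


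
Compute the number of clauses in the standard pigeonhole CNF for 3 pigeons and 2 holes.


The PHP encoding has two parts:
1) At-least-one-hole clauses: 3 (one per pigeon, each with 2 literals).
2) At-most-one-pigeon-per-hole clauses: 2 holes * C(3,2) = 2 * 3 = 6.
Total clauses = 3 + 6 = 9.

9


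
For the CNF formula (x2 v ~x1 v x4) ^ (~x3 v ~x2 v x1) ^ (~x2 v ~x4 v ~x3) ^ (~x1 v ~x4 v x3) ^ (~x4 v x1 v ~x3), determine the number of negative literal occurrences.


Scan each clause for negated literals.
Clause 1: 1 negative; Clause 2: 2 negative; Clause 3: 3 negative; Clause 4: 2 negative; Clause 5: 2 negative.
Total negative literal occurrences = 10.

10


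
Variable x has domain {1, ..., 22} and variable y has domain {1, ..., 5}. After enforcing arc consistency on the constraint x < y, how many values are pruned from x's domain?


For the constraint x < y, x needs a supporting value in y's domain.
x can be at most 4 (one less than y's maximum).
Valid x values from domain: 4 out of 22.
Pruned = 22 - 4 = 18.

18


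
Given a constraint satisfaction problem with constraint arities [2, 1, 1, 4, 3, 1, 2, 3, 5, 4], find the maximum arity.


The arities are: 2, 1, 1, 4, 3, 1, 2, 3, 5, 4.
Scan for the maximum value.
Maximum arity = 5.

5


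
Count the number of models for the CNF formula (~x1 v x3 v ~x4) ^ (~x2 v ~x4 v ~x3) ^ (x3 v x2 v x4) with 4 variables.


Enumerate all 16 truth assignments over 4 variables.
Test each against every clause.
Satisfying assignments found: 10.

10


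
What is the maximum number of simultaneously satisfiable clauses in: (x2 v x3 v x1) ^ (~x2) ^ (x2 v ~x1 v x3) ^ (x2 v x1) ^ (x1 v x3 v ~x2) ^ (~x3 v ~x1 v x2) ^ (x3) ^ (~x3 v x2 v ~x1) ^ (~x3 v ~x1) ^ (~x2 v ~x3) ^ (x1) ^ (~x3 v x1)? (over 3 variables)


Enumerate all 8 truth assignments.
For each, count how many of the 12 clauses are satisfied.
The formula is not fully satisfiable, so the maximum is below 12.
Maximum simultaneously satisfiable clauses = 10.

10


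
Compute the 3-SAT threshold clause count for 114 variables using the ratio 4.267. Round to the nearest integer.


The 3-SAT phase transition occurs at approximately 4.267 clauses per variable.
m = 4.267 * 114 = 486.438.
Rounded to nearest integer: 486.

486


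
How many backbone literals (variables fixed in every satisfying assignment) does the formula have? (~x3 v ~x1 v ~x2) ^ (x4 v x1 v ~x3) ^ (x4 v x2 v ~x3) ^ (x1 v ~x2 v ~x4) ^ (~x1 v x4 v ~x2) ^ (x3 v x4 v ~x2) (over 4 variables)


Find all satisfying assignments: 7 model(s).
Check which variables have the same value in every model.
No variable is fixed across all models.
Backbone size = 0.

0


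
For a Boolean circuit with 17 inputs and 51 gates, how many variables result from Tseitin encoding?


The Tseitin transformation introduces one auxiliary variable per gate.
Total variables = inputs + gates = 17 + 51 = 68.

68


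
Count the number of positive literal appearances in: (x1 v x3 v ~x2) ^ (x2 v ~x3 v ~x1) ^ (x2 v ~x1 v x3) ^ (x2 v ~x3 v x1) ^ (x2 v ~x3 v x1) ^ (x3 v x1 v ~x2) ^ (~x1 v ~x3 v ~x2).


Scan each clause for unnegated literals.
Clause 1: 2 positive; Clause 2: 1 positive; Clause 3: 2 positive; Clause 4: 2 positive; Clause 5: 2 positive; Clause 6: 2 positive; Clause 7: 0 positive.
Total positive literal occurrences = 11.

11


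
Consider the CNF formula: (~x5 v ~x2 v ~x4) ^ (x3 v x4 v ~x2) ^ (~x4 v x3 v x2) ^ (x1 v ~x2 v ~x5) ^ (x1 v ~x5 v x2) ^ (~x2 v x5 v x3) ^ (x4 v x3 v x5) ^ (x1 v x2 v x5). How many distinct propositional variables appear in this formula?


Identify each distinct variable in the formula.
Variables found: x1, x2, x3, x4, x5.
Total distinct variables = 5.

5


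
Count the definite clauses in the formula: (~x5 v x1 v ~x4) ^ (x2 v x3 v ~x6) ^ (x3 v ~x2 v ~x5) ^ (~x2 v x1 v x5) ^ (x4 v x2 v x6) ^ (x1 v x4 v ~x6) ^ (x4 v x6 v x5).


A definite clause has exactly one positive literal.
Clause 1: 1 positive -> definite
Clause 2: 2 positive -> not definite
Clause 3: 1 positive -> definite
Clause 4: 2 positive -> not definite
Clause 5: 3 positive -> not definite
Clause 6: 2 positive -> not definite
Clause 7: 3 positive -> not definite
Definite clause count = 2.

2


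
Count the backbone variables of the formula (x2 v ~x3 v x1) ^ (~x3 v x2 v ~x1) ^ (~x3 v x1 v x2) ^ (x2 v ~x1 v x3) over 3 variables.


Find all satisfying assignments: 5 model(s).
Check which variables have the same value in every model.
No variable is fixed across all models.
Backbone size = 0.

0


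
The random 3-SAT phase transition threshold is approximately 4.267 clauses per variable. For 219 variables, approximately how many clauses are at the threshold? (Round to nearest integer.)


The 3-SAT phase transition occurs at approximately 4.267 clauses per variable.
m = 4.267 * 219 = 934.473.
Rounded to nearest integer: 934.

934


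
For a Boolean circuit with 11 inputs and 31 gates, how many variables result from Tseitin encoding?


The Tseitin transformation introduces one auxiliary variable per gate.
Total variables = inputs + gates = 11 + 31 = 42.

42


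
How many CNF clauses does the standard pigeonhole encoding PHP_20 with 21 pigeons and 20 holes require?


The PHP encoding has two parts:
1) At-least-one-hole clauses: 21 (one per pigeon, each with 20 literals).
2) At-most-one-pigeon-per-hole clauses: 20 holes * C(21,2) = 20 * 210 = 4200.
Total clauses = 21 + 4200 = 4221.

4221


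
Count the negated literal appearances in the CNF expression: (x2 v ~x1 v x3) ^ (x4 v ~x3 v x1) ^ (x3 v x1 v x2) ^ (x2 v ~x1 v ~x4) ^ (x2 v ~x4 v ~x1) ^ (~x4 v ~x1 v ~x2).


Scan each clause for negated literals.
Clause 1: 1 negative; Clause 2: 1 negative; Clause 3: 0 negative; Clause 4: 2 negative; Clause 5: 2 negative; Clause 6: 3 negative.
Total negative literal occurrences = 9.

9


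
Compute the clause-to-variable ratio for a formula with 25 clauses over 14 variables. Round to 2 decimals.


Clause-to-variable ratio = clauses / variables.
25 / 14 = 1.79.

1.79


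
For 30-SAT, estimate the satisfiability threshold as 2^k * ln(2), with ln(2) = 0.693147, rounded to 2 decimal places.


Using the asymptotic formula: threshold ~ 2^k * ln(2).
2^30 = 1073741824.
1073741824 * 0.693147 = 744260924.08.

744260924.08


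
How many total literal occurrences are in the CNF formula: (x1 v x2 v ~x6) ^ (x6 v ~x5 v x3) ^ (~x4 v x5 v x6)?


Clause lengths: 3, 3, 3.
Sum = 3 + 3 + 3 = 9.

9


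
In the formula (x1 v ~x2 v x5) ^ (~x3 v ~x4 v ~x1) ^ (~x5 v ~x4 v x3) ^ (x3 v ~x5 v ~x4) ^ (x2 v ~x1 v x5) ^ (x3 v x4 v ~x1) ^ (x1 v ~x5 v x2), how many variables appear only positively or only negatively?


A pure literal appears in only one polarity across all clauses.
No pure literals found.
Count = 0.

0


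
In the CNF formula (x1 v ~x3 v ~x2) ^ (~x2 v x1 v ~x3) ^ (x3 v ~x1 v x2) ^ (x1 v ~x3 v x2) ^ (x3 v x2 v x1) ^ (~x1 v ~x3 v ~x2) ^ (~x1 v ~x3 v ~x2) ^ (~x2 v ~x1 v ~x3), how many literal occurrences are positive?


Scan each clause for unnegated literals.
Clause 1: 1 positive; Clause 2: 1 positive; Clause 3: 2 positive; Clause 4: 2 positive; Clause 5: 3 positive; Clause 6: 0 positive; Clause 7: 0 positive; Clause 8: 0 positive.
Total positive literal occurrences = 9.

9


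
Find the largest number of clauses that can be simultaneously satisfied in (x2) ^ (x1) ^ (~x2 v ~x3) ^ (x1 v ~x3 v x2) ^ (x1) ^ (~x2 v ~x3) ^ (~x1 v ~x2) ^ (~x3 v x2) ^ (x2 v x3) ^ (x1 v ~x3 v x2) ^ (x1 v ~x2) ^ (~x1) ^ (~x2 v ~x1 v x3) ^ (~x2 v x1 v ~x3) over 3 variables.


Enumerate all 8 truth assignments.
For each, count how many of the 14 clauses are satisfied.
The formula is not fully satisfiable, so the maximum is below 14.
Maximum simultaneously satisfiable clauses = 11.

11


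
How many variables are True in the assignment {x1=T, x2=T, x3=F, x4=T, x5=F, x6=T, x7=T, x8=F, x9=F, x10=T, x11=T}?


The weight is the number of variables assigned True.
True variables: x1, x2, x4, x6, x7, x10, x11.
Weight = 7.

7


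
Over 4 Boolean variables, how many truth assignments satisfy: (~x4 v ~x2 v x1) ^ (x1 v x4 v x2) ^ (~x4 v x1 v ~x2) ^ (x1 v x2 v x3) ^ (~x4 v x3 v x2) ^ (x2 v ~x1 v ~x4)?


Enumerate all 16 truth assignments over 4 variables.
Test each against every clause.
Satisfying assignments found: 9.

9


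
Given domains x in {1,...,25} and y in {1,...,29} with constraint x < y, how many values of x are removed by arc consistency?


For the constraint x < y, x needs a supporting value in y's domain.
x can be at most 28 (one less than y's maximum).
Valid x values from domain: 25 out of 25.
Pruned = 25 - 25 = 0.

0


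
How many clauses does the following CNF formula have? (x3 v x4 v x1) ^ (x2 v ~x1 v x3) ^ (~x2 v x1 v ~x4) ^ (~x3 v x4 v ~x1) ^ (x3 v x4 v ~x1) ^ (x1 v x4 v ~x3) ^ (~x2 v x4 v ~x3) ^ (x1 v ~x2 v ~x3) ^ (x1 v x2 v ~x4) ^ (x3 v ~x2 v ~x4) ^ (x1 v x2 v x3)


Each group enclosed in parentheses joined by ^ is one clause.
Counting the conjuncts: 11 clauses.

11


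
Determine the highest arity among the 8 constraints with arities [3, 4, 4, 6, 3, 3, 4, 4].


The arities are: 3, 4, 4, 6, 3, 3, 4, 4.
Scan for the maximum value.
Maximum arity = 6.

6


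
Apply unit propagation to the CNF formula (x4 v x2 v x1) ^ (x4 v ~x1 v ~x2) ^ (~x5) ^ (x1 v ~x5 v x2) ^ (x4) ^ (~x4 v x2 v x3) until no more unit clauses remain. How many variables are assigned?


Unit propagation repeatedly assigns the literal in any unit clause, then simplifies.
Assignments in order: x5 = F, x4 = T.
No further unit clauses remain.
Total variables assigned = 2.

2


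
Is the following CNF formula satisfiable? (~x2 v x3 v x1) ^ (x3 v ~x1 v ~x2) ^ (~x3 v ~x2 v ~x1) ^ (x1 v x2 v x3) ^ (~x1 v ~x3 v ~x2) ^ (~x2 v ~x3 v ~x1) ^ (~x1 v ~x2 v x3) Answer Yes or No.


Check all 8 possible truth assignments.
Number of satisfying assignments found: 4.
The formula is satisfiable.

Yes


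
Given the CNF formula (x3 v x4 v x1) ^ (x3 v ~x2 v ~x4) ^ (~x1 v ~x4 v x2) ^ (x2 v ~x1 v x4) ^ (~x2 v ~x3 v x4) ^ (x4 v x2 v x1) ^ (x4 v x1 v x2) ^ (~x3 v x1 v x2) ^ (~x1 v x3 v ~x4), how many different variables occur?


Identify each distinct variable in the formula.
Variables found: x1, x2, x3, x4.
Total distinct variables = 4.

4


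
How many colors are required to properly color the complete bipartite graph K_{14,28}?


K_{14,28} is bipartite by definition: the two parts are independent sets, with every edge crossing between them.
Color all vertices in one part with color 1 and all vertices in the other part with color 2.
Since the graph has at least one edge, one color does not suffice.
Chromatic number = 2.

2


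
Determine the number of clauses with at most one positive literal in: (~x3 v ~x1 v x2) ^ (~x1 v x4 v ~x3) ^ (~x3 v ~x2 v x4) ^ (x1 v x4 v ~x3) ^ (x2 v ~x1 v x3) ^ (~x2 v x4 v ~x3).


A Horn clause has at most one positive literal.
Clause 1: 1 positive lit(s) -> Horn
Clause 2: 1 positive lit(s) -> Horn
Clause 3: 1 positive lit(s) -> Horn
Clause 4: 2 positive lit(s) -> not Horn
Clause 5: 2 positive lit(s) -> not Horn
Clause 6: 1 positive lit(s) -> Horn
Total Horn clauses = 4.

4


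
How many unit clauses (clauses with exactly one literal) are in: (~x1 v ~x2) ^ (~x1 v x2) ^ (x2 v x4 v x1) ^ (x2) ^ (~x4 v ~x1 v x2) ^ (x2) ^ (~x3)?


A unit clause contains exactly one literal.
Unit clauses found: (x2), (x2), (~x3).
Count = 3.

3


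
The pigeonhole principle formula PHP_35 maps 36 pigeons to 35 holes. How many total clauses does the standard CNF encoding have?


The PHP encoding has two parts:
1) At-least-one-hole clauses: 36 (one per pigeon, each with 35 literals).
2) At-most-one-pigeon-per-hole clauses: 35 holes * C(36,2) = 35 * 630 = 22050.
Total clauses = 36 + 22050 = 22086.

22086


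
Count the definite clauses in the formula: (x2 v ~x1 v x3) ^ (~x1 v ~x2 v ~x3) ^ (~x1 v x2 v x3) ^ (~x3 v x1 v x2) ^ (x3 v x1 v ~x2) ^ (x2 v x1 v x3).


A definite clause has exactly one positive literal.
Clause 1: 2 positive -> not definite
Clause 2: 0 positive -> not definite
Clause 3: 2 positive -> not definite
Clause 4: 2 positive -> not definite
Clause 5: 2 positive -> not definite
Clause 6: 3 positive -> not definite
Definite clause count = 0.

0


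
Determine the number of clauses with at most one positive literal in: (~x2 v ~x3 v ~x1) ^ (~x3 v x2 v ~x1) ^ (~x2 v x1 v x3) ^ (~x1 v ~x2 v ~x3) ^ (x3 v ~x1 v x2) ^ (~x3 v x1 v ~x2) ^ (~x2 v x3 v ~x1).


A Horn clause has at most one positive literal.
Clause 1: 0 positive lit(s) -> Horn
Clause 2: 1 positive lit(s) -> Horn
Clause 3: 2 positive lit(s) -> not Horn
Clause 4: 0 positive lit(s) -> Horn
Clause 5: 2 positive lit(s) -> not Horn
Clause 6: 1 positive lit(s) -> Horn
Clause 7: 1 positive lit(s) -> Horn
Total Horn clauses = 5.

5


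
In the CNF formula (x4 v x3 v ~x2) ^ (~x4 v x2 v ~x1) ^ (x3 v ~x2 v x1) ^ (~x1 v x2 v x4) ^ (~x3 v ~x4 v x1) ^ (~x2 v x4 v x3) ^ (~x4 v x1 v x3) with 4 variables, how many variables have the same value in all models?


Find all satisfying assignments: 6 model(s).
Check which variables have the same value in every model.
No variable is fixed across all models.
Backbone size = 0.

0


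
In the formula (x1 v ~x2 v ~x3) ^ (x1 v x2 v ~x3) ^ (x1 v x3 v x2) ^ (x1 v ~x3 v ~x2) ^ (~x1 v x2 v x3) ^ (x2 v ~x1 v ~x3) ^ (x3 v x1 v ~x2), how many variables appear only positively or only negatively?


A pure literal appears in only one polarity across all clauses.
No pure literals found.
Count = 0.

0


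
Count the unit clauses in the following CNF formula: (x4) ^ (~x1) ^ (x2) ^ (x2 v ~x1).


A unit clause contains exactly one literal.
Unit clauses found: (x4), (~x1), (x2).
Count = 3.

3


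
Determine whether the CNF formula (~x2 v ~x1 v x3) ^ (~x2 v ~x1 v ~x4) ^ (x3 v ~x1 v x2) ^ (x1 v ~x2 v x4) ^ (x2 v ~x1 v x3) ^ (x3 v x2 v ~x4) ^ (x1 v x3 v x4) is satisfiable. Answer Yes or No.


Check all 16 possible truth assignments.
Number of satisfying assignments found: 7.
The formula is satisfiable.

Yes


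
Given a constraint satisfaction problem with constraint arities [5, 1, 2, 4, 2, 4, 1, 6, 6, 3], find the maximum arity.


The arities are: 5, 1, 2, 4, 2, 4, 1, 6, 6, 3.
Scan for the maximum value.
Maximum arity = 6.

6


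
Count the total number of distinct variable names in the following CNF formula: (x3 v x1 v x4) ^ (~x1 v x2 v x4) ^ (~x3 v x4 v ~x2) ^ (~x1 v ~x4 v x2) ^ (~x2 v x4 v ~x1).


Identify each distinct variable in the formula.
Variables found: x1, x2, x3, x4.
Total distinct variables = 4.

4


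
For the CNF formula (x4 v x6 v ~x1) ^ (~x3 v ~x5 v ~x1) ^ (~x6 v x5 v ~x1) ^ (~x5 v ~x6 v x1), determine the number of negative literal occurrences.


Scan each clause for negated literals.
Clause 1: 1 negative; Clause 2: 3 negative; Clause 3: 2 negative; Clause 4: 2 negative.
Total negative literal occurrences = 8.

8


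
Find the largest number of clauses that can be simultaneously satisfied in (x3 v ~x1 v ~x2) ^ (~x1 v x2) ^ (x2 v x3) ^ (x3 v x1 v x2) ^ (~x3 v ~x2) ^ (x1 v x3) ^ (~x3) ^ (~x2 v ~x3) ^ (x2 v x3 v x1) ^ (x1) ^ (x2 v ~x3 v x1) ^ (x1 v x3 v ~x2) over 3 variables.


Enumerate all 8 truth assignments.
For each, count how many of the 12 clauses are satisfied.
The formula is not fully satisfiable, so the maximum is below 12.
Maximum simultaneously satisfiable clauses = 11.

11


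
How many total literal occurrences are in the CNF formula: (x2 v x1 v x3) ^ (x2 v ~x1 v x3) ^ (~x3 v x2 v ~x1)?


Clause lengths: 3, 3, 3.
Sum = 3 + 3 + 3 = 9.

9


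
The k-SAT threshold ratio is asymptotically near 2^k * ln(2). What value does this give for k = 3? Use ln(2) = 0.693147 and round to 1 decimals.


Using the asymptotic formula: threshold ~ 2^k * ln(2).
2^3 = 8.
8 * 0.693147 = 5.5.

5.5


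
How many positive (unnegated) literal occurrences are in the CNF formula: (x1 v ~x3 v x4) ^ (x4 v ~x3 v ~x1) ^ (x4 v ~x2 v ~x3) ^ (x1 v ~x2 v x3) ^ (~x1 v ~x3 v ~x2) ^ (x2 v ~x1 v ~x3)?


Scan each clause for unnegated literals.
Clause 1: 2 positive; Clause 2: 1 positive; Clause 3: 1 positive; Clause 4: 2 positive; Clause 5: 0 positive; Clause 6: 1 positive.
Total positive literal occurrences = 7.

7


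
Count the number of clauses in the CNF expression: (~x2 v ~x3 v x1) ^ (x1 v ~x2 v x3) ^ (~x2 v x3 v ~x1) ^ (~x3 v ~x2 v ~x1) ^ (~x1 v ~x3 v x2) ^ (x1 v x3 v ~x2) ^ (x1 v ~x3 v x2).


Each group enclosed in parentheses joined by ^ is one clause.
Counting the conjuncts: 7 clauses.

7


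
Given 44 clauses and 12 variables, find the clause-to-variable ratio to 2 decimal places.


Clause-to-variable ratio = clauses / variables.
44 / 12 = 3.67.

3.67


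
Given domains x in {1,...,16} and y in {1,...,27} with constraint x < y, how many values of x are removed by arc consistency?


For the constraint x < y, x needs a supporting value in y's domain.
x can be at most 26 (one less than y's maximum).
Valid x values from domain: 16 out of 16.
Pruned = 16 - 16 = 0.

0


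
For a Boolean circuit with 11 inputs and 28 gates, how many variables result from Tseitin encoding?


The Tseitin transformation introduces one auxiliary variable per gate.
Total variables = inputs + gates = 11 + 28 = 39.

39


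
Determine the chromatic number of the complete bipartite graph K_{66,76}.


K_{66,76} is bipartite by definition: the two parts are independent sets, with every edge crossing between them.
Color all vertices in one part with color 1 and all vertices in the other part with color 2.
Since the graph has at least one edge, one color does not suffice.
Chromatic number = 2.

2


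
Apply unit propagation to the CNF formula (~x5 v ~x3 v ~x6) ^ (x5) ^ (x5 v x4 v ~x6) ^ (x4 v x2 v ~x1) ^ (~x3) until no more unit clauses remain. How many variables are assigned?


Unit propagation repeatedly assigns the literal in any unit clause, then simplifies.
Assignments in order: x5 = T, x3 = F.
No further unit clauses remain.
Total variables assigned = 2.

2


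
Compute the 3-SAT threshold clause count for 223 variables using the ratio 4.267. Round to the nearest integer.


The 3-SAT phase transition occurs at approximately 4.267 clauses per variable.
m = 4.267 * 223 = 951.541.
Rounded to nearest integer: 952.

952


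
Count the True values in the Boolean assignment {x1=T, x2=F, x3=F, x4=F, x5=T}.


The weight is the number of variables assigned True.
True variables: x1, x5.
Weight = 2.

2


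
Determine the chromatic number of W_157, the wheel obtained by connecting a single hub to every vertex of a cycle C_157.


W_157 consists of the cycle C_157 together with a hub vertex adjacent to every cycle vertex.
The cycle C_157 needs 3 colors (odd cycle -> 3).
The hub is adjacent to every cycle vertex, so it must receive a new color distinct from all of them.
Chromatic number = 3 + 1 = 4.

4


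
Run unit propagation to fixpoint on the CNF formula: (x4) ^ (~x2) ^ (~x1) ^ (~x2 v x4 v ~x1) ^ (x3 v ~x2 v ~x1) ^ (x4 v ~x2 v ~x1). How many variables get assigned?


Unit propagation repeatedly assigns the literal in any unit clause, then simplifies.
Assignments in order: x4 = T, x2 = F, x1 = F.
No further unit clauses remain.
Total variables assigned = 3.

3


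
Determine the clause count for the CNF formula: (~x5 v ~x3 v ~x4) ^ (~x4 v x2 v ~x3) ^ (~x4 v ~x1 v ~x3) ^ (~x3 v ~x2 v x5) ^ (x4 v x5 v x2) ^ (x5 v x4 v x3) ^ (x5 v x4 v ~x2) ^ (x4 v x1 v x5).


Each group enclosed in parentheses joined by ^ is one clause.
Counting the conjuncts: 8 clauses.

8


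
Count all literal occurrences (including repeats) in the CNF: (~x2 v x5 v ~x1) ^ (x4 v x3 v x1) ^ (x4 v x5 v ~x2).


Clause lengths: 3, 3, 3.
Sum = 3 + 3 + 3 = 9.

9


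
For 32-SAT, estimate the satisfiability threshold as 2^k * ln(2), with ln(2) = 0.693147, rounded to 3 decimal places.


Using the asymptotic formula: threshold ~ 2^k * ln(2).
2^32 = 4294967296.
4294967296 * 0.693147 = 2977043696.321.

2977043696.321


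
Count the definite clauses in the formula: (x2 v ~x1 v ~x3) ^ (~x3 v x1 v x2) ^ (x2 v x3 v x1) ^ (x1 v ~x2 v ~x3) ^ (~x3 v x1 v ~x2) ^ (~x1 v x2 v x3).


A definite clause has exactly one positive literal.
Clause 1: 1 positive -> definite
Clause 2: 2 positive -> not definite
Clause 3: 3 positive -> not definite
Clause 4: 1 positive -> definite
Clause 5: 1 positive -> definite
Clause 6: 2 positive -> not definite
Definite clause count = 3.

3


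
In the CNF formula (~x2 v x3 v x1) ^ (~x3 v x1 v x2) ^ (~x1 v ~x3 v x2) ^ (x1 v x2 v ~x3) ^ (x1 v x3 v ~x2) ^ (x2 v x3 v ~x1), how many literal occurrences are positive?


Scan each clause for unnegated literals.
Clause 1: 2 positive; Clause 2: 2 positive; Clause 3: 1 positive; Clause 4: 2 positive; Clause 5: 2 positive; Clause 6: 2 positive.
Total positive literal occurrences = 11.

11


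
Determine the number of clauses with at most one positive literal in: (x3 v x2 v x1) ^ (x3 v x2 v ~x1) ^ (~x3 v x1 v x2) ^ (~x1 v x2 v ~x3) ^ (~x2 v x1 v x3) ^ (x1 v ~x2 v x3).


A Horn clause has at most one positive literal.
Clause 1: 3 positive lit(s) -> not Horn
Clause 2: 2 positive lit(s) -> not Horn
Clause 3: 2 positive lit(s) -> not Horn
Clause 4: 1 positive lit(s) -> Horn
Clause 5: 2 positive lit(s) -> not Horn
Clause 6: 2 positive lit(s) -> not Horn
Total Horn clauses = 1.

1


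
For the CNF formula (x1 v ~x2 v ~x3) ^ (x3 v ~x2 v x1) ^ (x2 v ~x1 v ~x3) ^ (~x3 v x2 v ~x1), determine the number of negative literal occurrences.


Scan each clause for negated literals.
Clause 1: 2 negative; Clause 2: 1 negative; Clause 3: 2 negative; Clause 4: 2 negative.
Total negative literal occurrences = 7.

7


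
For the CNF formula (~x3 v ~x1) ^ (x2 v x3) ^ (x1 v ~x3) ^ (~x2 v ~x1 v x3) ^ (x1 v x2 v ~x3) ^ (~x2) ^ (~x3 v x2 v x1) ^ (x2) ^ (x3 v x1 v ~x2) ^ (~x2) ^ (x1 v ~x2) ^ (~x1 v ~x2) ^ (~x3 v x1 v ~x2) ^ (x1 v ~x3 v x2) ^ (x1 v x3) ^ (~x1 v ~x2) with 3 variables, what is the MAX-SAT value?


Enumerate all 8 truth assignments.
For each, count how many of the 16 clauses are satisfied.
The formula is not fully satisfiable, so the maximum is below 16.
Maximum simultaneously satisfiable clauses = 14.

14


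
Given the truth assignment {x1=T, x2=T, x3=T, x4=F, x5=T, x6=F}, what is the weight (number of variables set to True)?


The weight is the number of variables assigned True.
True variables: x1, x2, x3, x5.
Weight = 4.

4


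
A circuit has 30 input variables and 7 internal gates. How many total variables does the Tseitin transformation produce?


The Tseitin transformation introduces one auxiliary variable per gate.
Total variables = inputs + gates = 30 + 7 = 37.

37


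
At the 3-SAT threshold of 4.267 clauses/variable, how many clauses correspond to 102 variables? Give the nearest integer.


The 3-SAT phase transition occurs at approximately 4.267 clauses per variable.
m = 4.267 * 102 = 435.234.
Rounded to nearest integer: 435.

435


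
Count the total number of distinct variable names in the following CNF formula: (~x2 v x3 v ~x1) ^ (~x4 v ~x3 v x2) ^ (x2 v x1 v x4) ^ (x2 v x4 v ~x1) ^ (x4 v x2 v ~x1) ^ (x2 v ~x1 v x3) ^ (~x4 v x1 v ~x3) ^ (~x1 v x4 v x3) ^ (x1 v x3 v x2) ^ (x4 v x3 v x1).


Identify each distinct variable in the formula.
Variables found: x1, x2, x3, x4.
Total distinct variables = 4.

4


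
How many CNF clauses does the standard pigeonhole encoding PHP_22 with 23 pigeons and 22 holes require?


The PHP encoding has two parts:
1) At-least-one-hole clauses: 23 (one per pigeon, each with 22 literals).
2) At-most-one-pigeon-per-hole clauses: 22 holes * C(23,2) = 22 * 253 = 5566.
Total clauses = 23 + 5566 = 5589.

5589


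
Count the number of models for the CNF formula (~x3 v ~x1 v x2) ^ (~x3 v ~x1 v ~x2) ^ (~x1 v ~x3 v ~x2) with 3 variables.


Enumerate all 8 truth assignments over 3 variables.
Test each against every clause.
Satisfying assignments found: 6.

6


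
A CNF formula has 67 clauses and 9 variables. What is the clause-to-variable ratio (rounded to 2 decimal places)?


Clause-to-variable ratio = clauses / variables.
67 / 9 = 7.44.

7.44


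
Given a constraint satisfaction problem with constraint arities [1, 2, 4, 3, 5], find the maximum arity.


The arities are: 1, 2, 4, 3, 5.
Scan for the maximum value.
Maximum arity = 5.

5


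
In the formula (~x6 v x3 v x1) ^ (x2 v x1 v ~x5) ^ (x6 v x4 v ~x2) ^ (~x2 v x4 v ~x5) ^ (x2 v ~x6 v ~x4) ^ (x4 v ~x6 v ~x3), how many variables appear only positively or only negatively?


A pure literal appears in only one polarity across all clauses.
Pure literals: x1 (positive only), x5 (negative only).
Count = 2.

2


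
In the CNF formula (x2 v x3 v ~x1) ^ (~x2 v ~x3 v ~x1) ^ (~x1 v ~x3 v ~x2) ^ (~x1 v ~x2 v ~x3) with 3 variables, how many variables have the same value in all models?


Find all satisfying assignments: 6 model(s).
Check which variables have the same value in every model.
No variable is fixed across all models.
Backbone size = 0.

0


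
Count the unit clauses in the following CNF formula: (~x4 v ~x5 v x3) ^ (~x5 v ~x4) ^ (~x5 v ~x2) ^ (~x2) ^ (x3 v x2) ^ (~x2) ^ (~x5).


A unit clause contains exactly one literal.
Unit clauses found: (~x2), (~x2), (~x5).
Count = 3.

3


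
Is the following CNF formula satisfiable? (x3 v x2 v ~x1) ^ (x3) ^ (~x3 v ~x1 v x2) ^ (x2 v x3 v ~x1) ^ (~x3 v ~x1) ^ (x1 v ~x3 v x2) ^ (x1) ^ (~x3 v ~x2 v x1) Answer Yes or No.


Check all 8 possible truth assignments.
Number of satisfying assignments found: 0.
The formula is unsatisfiable.

No


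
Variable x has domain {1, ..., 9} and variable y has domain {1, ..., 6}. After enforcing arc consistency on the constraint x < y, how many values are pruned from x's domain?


For the constraint x < y, x needs a supporting value in y's domain.
x can be at most 5 (one less than y's maximum).
Valid x values from domain: 5 out of 9.
Pruned = 9 - 5 = 4.

4


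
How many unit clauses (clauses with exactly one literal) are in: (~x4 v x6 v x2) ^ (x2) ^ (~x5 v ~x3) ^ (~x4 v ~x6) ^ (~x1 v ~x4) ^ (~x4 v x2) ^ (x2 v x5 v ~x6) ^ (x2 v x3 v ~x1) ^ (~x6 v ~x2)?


A unit clause contains exactly one literal.
Unit clauses found: (x2).
Count = 1.

1


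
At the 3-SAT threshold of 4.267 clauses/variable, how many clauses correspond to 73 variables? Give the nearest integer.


The 3-SAT phase transition occurs at approximately 4.267 clauses per variable.
m = 4.267 * 73 = 311.491.
Rounded to nearest integer: 311.

311


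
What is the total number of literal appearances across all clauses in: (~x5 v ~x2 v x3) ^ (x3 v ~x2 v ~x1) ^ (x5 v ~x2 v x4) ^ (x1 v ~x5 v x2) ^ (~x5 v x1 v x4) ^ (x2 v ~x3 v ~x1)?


Clause lengths: 3, 3, 3, 3, 3, 3.
Sum = 3 + 3 + 3 + 3 + 3 + 3 = 18.

18


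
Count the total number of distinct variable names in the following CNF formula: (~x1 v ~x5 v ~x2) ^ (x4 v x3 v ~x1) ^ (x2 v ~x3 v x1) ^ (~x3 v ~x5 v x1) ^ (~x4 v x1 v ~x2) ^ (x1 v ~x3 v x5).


Identify each distinct variable in the formula.
Variables found: x1, x2, x3, x4, x5.
Total distinct variables = 5.

5


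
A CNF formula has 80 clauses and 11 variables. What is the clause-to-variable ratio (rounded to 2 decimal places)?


Clause-to-variable ratio = clauses / variables.
80 / 11 = 7.27.

7.27


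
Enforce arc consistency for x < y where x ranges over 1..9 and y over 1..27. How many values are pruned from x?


For the constraint x < y, x needs a supporting value in y's domain.
x can be at most 26 (one less than y's maximum).
Valid x values from domain: 9 out of 9.
Pruned = 9 - 9 = 0.

0


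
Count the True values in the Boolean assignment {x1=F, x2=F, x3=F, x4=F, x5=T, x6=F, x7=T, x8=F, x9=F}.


The weight is the number of variables assigned True.
True variables: x5, x7.
Weight = 2.

2


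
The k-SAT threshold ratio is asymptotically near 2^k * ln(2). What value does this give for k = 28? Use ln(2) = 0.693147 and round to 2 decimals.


Using the asymptotic formula: threshold ~ 2^k * ln(2).
2^28 = 268435456.
268435456 * 0.693147 = 186065231.02.

186065231.02


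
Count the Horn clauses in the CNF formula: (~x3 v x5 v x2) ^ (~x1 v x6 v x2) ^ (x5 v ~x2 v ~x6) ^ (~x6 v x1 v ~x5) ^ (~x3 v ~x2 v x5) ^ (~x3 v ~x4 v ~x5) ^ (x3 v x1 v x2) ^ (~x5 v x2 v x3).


A Horn clause has at most one positive literal.
Clause 1: 2 positive lit(s) -> not Horn
Clause 2: 2 positive lit(s) -> not Horn
Clause 3: 1 positive lit(s) -> Horn
Clause 4: 1 positive lit(s) -> Horn
Clause 5: 1 positive lit(s) -> Horn
Clause 6: 0 positive lit(s) -> Horn
Clause 7: 3 positive lit(s) -> not Horn
Clause 8: 2 positive lit(s) -> not Horn
Total Horn clauses = 4.

4


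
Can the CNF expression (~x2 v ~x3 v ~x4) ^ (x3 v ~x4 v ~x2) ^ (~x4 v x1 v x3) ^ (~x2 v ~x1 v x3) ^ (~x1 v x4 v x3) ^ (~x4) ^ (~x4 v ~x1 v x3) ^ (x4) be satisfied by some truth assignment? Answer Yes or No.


Check all 16 possible truth assignments.
Number of satisfying assignments found: 0.
The formula is unsatisfiable.

No


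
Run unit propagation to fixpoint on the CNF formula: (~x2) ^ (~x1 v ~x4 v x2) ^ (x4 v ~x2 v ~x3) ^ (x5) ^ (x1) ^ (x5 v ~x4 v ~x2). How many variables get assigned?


Unit propagation repeatedly assigns the literal in any unit clause, then simplifies.
Assignments in order: x2 = F, x5 = T, x1 = T, x4 = F.
No further unit clauses remain.
Total variables assigned = 4.

4


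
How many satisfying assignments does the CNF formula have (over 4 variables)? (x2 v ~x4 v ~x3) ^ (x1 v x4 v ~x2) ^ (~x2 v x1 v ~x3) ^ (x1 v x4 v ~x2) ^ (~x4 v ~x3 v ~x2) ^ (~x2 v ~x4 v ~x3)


Enumerate all 16 truth assignments over 4 variables.
Test each against every clause.
Satisfying assignments found: 10.

10


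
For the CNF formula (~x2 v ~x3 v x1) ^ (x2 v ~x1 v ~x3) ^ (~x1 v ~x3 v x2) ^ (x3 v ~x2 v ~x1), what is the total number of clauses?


Each group enclosed in parentheses joined by ^ is one clause.
Counting the conjuncts: 4 clauses.

4


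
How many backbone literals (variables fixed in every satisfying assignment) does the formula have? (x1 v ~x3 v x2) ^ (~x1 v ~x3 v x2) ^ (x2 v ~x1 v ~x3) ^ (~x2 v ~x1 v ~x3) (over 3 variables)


Find all satisfying assignments: 5 model(s).
Check which variables have the same value in every model.
No variable is fixed across all models.
Backbone size = 0.

0


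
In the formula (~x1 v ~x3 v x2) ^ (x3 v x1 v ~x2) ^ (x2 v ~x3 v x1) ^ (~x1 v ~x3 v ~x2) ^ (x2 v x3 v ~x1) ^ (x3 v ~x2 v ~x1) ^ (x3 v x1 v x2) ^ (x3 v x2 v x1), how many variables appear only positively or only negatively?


A pure literal appears in only one polarity across all clauses.
No pure literals found.
Count = 0.

0


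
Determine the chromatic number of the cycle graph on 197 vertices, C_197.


An odd cycle cannot be 2-colored: alternating two colors around the cycle returns to the start with a conflict.
Since 197 is odd, three colors are required (and three suffice).
Chromatic number = 3.

3


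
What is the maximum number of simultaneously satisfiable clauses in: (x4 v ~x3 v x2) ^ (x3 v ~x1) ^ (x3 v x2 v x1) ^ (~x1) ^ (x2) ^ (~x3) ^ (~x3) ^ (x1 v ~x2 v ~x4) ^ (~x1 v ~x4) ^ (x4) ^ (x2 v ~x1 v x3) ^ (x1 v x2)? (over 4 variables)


Enumerate all 16 truth assignments.
For each, count how many of the 12 clauses are satisfied.
The formula is not fully satisfiable, so the maximum is below 12.
Maximum simultaneously satisfiable clauses = 11.

11


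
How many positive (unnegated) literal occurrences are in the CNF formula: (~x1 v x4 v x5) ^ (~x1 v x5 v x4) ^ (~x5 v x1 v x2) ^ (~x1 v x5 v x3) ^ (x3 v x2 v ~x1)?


Scan each clause for unnegated literals.
Clause 1: 2 positive; Clause 2: 2 positive; Clause 3: 2 positive; Clause 4: 2 positive; Clause 5: 2 positive.
Total positive literal occurrences = 10.

10


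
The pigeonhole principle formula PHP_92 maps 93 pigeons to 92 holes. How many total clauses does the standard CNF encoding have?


The PHP encoding has two parts:
1) At-least-one-hole clauses: 93 (one per pigeon, each with 92 literals).
2) At-most-one-pigeon-per-hole clauses: 92 holes * C(93,2) = 92 * 4278 = 393576.
Total clauses = 93 + 393576 = 393669.

393669


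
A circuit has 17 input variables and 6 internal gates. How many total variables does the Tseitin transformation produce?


The Tseitin transformation introduces one auxiliary variable per gate.
Total variables = inputs + gates = 17 + 6 = 23.

23


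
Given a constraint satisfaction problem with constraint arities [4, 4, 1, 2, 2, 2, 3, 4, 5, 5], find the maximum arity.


The arities are: 4, 4, 1, 2, 2, 2, 3, 4, 5, 5.
Scan for the maximum value.
Maximum arity = 5.

5


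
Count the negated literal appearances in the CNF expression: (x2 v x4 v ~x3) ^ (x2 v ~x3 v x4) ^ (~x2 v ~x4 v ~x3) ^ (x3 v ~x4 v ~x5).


Scan each clause for negated literals.
Clause 1: 1 negative; Clause 2: 1 negative; Clause 3: 3 negative; Clause 4: 2 negative.
Total negative literal occurrences = 7.

7
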